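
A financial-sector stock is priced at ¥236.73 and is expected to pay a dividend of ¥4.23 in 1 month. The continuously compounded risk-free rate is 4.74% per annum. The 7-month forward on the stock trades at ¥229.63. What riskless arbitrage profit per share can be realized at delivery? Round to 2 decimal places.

PV(dividends) I = 4.23·e^(−0.0474·1/12) = 4.2133
Fair forward F* = (S − I)·e^(rT) = (236.73 − 4.2133)·e^0.027650 = 232.5167 × 1.028036 = 239.0355
Market ¥229.63 < fair 239.0355: forward underpriced → reverse cash-and-carry (short the stock, invest proceeds at r, pay the dividends, go long the forward).
Profit at T = |F_mkt − F*| = |229.63 − 239.0355| = ¥9.41 per share

¥9.41 per share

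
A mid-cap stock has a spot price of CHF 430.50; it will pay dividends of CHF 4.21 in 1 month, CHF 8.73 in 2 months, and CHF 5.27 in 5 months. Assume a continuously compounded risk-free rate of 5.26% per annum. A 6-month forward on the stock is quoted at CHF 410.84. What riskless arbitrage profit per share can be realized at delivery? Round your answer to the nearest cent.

CHF 12.65 per share

PV(dividends) I = 4.21·e^(−0.0526·1/12) + 8.73·e^(−0.0526·2/12) + 5.27·e^(−0.0526·5/12) = 18.0011
Fair forward F* = (S − I)·e^(rT) = (430.50 − 18.0011)·e^0.026300 = 412.4989 × 1.026649 = 423.4916
Market CHF 410.84 < fair 423.4916: forward underpriced → reverse cash-and-carry (short the stock, invest proceeds at r, pay the dividends, go long the forward).
Profit at T = |F_mkt − F*| = |410.84 − 423.4916| = CHF 12.65 per share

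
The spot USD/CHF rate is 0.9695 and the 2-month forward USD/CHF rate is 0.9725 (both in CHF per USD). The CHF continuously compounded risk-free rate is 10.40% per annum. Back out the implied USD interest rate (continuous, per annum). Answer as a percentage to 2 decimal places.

8.55%

F = S·e^((r_CHF − r_USD)T) ⇒ r_USD = r_CHF − ln(F/S)/T
ln(0.9725/0.9695) = 0.003090; /(2/12) = 0.018540
r_USD = 0.1040 − 0.018540 = 0.085460
r_USD = 8.55%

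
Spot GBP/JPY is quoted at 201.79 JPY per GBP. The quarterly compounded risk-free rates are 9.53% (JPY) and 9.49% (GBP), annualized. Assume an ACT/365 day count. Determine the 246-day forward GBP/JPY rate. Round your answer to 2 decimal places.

By covered interest parity, F = S · (1+r_JPY/4)^(4T) / (1+r_GBP/4)^(4T)
= 201.79 × 1.065534 / 1.065254 = 201.79 × 1.000263
F = 201.84 JPY per GBP

201.84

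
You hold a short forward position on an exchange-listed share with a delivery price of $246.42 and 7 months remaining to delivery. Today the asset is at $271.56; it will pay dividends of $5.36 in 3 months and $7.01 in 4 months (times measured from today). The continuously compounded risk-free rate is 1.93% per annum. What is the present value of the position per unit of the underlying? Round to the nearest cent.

-$15.60

PV(remaining dividends) I = 5.36·e^(−0.0193·3/12) + 7.01·e^(−0.0193·4/12) = 12.2992
Current forward F = (S − I)·e^(rT) = (271.56 − 12.2992)·e^(0.0193·7/12) = 259.2608 × 1.011322 = 262.1962
Value (long) = (F − K)·e^(−rT) = (262.1962 − 246.42) × 0.988805 = 15.5996
Short position value = −(long value) = -$15.60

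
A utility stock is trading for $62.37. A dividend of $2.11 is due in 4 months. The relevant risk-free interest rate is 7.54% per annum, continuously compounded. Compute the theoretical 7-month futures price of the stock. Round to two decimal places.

$63.02

PV(dividends) I = 2.11·e^(−0.0754·4/12)
I = 2.0576
F = (S − I)·e^(rT) = (62.37 − 2.0576) · e^(0.0754·7/12)
= 60.3124 · e^0.043983 = 60.3124 × 1.044965 = $63.02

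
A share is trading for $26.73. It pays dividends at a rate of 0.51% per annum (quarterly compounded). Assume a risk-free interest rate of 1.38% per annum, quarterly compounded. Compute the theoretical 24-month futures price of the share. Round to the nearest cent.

$27.20

F = S · (1+r/4)^(4T) / (1+q/4)^(4T)
= 26.73 × 1.027936 / 1.010246 = 26.73 × 1.017511
F = $27.20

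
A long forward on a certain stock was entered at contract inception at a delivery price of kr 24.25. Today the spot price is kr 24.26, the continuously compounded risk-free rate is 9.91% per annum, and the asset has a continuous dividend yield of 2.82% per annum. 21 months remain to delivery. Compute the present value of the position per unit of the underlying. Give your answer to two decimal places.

kr 2.70

Current fair forward for the remaining 21 months: F = S·e^((r − q)·T), (r − q) = 0.0991 − 0.0282 = 0.0709
F = 24.26 · e^(0.0709 × 21/12) = 24.26 × 1.132101 = 27.4648
Value of long forward = (F − K)·e^(−rT) = (27.4648 − 24.25) · e^(−0.0991·21/12)
= 3.2148 × 0.840780 = 2.70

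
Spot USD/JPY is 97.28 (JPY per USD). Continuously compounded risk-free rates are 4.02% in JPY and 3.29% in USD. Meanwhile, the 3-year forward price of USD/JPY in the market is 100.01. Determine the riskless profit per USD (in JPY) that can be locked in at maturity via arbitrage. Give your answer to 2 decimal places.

0.58 per USD (in JPY)

Fair forward: F* = S·e^(carry·T), with carry = (r_JPY − r_USD) = 0.0402 − 0.0329 = 0.0073
F* = 97.28 · e^(0.0073 × 3) = 97.28 · e^0.021900 = 97.28 × 1.022142 = 99.4340
Market 100.01 > fair 99.4340: forward overpriced → cash-and-carry (buy spot, short the forward).
At maturity, profit = |F_mkt − F*| = |100.01 − 99.4340| = 0.58 per USD (in JPY)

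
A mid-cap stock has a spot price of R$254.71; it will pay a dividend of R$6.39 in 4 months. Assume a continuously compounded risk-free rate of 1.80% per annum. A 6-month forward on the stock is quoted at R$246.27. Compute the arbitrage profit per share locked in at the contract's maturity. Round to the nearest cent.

R$4.33 per share

PV(dividends) I = 6.39·e^(−0.0180·4/12) = 6.3518
Fair forward F* = (S − I)·e^(rT) = (254.71 − 6.3518)·e^0.009000 = 248.3582 × 1.009041 = 250.6036
Market R$246.27 < fair 250.6036: forward underpriced → reverse cash-and-carry (short the stock, invest proceeds at r, pay the dividends, go long the forward).
Profit at T = |F_mkt − F*| = |246.27 − 250.6036| = R$4.33 per share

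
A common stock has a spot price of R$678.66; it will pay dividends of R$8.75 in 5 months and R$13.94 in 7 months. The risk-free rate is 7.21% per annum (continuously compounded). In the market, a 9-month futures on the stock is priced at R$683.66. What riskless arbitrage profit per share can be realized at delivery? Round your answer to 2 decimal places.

R$9.64 per share

PV(dividends) I = 8.75·e^(−0.0721·5/12) + 13.94·e^(−0.0721·7/12) = 21.8569
Fair futures F* = (S − I)·e^(rT) = (678.66 − 21.8569)·e^0.054075 = 656.8031 × 1.055564 = 693.2977
Market R$683.66 < fair 693.2977: forward underpriced → reverse cash-and-carry (short the stock, invest proceeds at r, pay the dividends, go long the forward).
Profit at T = |F_mkt − F*| = |683.66 − 693.2977| = R$9.64 per share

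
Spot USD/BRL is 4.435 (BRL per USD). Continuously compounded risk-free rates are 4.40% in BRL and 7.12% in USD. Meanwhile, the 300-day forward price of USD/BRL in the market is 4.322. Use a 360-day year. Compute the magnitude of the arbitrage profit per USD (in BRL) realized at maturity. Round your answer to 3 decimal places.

Fair forward: F* = S·e^(carry·T), with carry = (r_BRL − r_USD) = 0.0440 − 0.0712 = -0.0272
F* = 4.435 · e^(-0.0272 × 300/360) = 4.435 · e^-0.022667 = 4.435 × 0.977588 = 4.3356
Market 4.322 < fair 4.3356: forward underpriced → reverse cash-and-carry (short spot, go long the forward).
At maturity, profit = |F_mkt − F*| = |4.322 − 4.3356| = 0.014 per USD (in BRL)

0.014 per USD (in BRL)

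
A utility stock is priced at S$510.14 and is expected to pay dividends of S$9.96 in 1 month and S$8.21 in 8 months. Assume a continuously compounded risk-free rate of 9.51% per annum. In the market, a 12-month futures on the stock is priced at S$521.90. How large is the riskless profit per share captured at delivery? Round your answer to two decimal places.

S$19.79 per share

PV(dividends) I = 9.96·e^(−0.0951·1/12) + 8.21·e^(−0.0951·8/12) = 17.5870
Fair futures F* = (S − I)·e^(rT) = (510.14 − 17.5870)·e^0.095100 = 492.5530 × 1.099769 = 541.6945
Market S$521.90 < fair 541.6945: forward underpriced → reverse cash-and-carry (short the stock, invest proceeds at r, pay the dividends, go long the forward).
Profit at T = |F_mkt − F*| = |521.90 − 541.6945| = S$19.79 per share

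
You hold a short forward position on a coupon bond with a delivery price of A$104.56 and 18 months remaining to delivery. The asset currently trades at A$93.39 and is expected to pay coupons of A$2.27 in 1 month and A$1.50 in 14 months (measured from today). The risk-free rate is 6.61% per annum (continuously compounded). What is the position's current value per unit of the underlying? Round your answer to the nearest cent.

A$4.95

PV(remaining coupons) I = 2.27·e^(−0.0661·1/12) + 1.50·e^(−0.0661·14/12) = 3.6462
Current forward F = (S − I)·e^(rT) = (93.39 − 3.6462)·e^(0.0661·18/12) = 89.7438 × 1.104232 = 99.0980
Value (long) = (F − K)·e^(−rT) = (99.0980 − 104.56) × 0.905607 = -4.9464
Short position value = −(long value) = A$4.95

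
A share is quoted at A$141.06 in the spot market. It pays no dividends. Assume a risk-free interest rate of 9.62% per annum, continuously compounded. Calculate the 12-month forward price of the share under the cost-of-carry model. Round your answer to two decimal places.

A$155.30

F = S·e^(rT) = 141.06 · e^(0.0962 × 12/12)
= 141.06 · e^0.096200 = 141.06 × 1.100979
F = A$155.30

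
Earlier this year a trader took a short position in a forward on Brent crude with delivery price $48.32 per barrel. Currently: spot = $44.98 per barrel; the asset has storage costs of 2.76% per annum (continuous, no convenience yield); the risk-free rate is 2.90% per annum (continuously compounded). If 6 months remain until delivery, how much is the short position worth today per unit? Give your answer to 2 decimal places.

$2.02 per barrel

Current fair forward for the remaining 6 months: F = S·e^((r + u)·T), (r + u) = 0.0290 + 0.0276 = 0.0566
F = 44.98 · e^(0.0566 × 6/12) = 44.98 × 1.028704 = 46.2711
Value of long forward = (F − K)·e^(−rT) = (46.2711 − 48.32) · e^(−0.0290·6/12)
= -2.0489 × 0.985605 = -2.02
Short position value = −(long value) = $2.02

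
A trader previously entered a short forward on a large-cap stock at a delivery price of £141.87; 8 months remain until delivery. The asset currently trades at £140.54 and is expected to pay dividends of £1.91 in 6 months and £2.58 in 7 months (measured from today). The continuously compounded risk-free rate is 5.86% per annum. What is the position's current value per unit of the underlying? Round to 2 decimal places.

PV(remaining dividends) I = 1.91·e^(−0.0586·6/12) + 2.58·e^(−0.0586·7/12) = 4.3481
Current forward F = (S − I)·e^(rT) = (140.54 − 4.3481)·e^(0.0586·8/12) = 136.1919 × 1.039840 = 141.6178
Value (long) = (F − K)·e^(−rT) = (141.6178 − 141.87) × 0.961687 = -0.2425
Short position value = −(long value) = £0.24

£0.24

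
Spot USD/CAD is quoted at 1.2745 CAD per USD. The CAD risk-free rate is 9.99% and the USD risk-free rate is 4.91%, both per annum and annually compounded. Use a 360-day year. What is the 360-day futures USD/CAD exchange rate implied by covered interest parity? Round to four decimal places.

By covered interest parity, F = S · (1+r_CAD)^T / (1+r_USD)^T
= 1.2745 × 1.099900 / 1.049100 = 1.2745 × 1.048422
F = 1.3362 CAD per USD

1.3362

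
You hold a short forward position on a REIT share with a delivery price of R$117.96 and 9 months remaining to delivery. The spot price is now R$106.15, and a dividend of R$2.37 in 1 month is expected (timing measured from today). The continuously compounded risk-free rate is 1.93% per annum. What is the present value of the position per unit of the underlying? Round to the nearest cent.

PV(remaining dividends) I = 2.37·e^(−0.0193·1/12) = 2.3662
Current forward F = (S − I)·e^(rT) = (106.15 − 2.3662)·e^(0.0193·9/12) = 103.7838 × 1.014580 = 105.2970
Value (long) = (F − K)·e^(−rT) = (105.2970 − 117.96) × 0.985629 = -12.4810
Short position value = −(long value) = R$12.48

R$12.48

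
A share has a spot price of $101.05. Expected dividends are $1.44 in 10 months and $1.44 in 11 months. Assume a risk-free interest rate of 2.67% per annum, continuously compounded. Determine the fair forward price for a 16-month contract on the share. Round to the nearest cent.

$101.80

PV(dividends) I = 1.44·e^(−0.0267·10/12) + 1.44·e^(−0.0267·11/12)
I = 1.4083 + 1.4052 = 2.8135
F = (S − I)·e^(rT) = (101.05 − 2.8135) · e^(0.0267·16/12)
= 98.2365 · e^0.035600 = 98.2365 × 1.036241 = $101.80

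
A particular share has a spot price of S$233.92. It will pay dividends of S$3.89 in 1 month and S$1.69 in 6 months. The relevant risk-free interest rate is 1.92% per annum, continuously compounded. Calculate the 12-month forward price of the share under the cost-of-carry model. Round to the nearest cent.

PV(dividends) I = 3.89·e^(−0.0192·1/12) + 1.69·e^(−0.0192·6/12)
I = 3.8838 + 1.6739 = 5.5577
F = (S − I)·e^(rT) = (233.92 − 5.5577) · e^(0.0192·12/12)
= 228.3623 · e^0.019200 = 228.3623 × 1.019386 = S$232.79

S$232.79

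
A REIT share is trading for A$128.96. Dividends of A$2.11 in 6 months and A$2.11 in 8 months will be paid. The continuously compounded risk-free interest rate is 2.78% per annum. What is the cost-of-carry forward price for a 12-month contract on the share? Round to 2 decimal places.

A$128.33

PV(dividends) I = 2.11·e^(−0.0278·6/12) + 2.11·e^(−0.0278·8/12)
I = 2.0809 + 2.0713 = 4.1522
F = (S − I)·e^(rT) = (128.96 − 4.1522) · e^(0.0278·12/12)
= 124.8078 · e^0.027800 = 124.8078 × 1.028190 = A$128.33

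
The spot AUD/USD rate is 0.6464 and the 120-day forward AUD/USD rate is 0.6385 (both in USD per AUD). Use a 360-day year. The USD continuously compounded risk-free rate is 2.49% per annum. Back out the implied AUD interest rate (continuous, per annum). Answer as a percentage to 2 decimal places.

6.18%

F = S·e^((r_USD − r_AUD)T) ⇒ r_AUD = r_USD − ln(F/S)/T
ln(0.6385/0.6464) = -0.012297; /(120/360) = -0.036891
r_AUD = 0.0249 + 0.036891 = 0.061791
r_AUD = 6.18%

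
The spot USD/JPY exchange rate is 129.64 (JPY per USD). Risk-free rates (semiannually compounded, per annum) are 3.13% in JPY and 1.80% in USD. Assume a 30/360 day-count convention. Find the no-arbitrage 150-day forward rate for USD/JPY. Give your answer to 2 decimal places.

130.35

By covered interest parity, F = S · (1+r_JPY/2)^(2T) / (1+r_USD/2)^(2T)
= 129.64 × 1.013025 / 1.007494 = 129.64 × 1.005490
F = 130.35 JPY per USD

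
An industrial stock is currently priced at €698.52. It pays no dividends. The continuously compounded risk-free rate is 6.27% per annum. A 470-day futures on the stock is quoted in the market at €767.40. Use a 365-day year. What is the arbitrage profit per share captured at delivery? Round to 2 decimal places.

€10.14 per share

Fair futures: F* = S·e^(carry·T), with carry = r = 0.0627
F* = 698.52 · e^(0.0627 × 470/365) = 698.52 · e^0.080737 = 698.52 × 1.084086 = €757.2558
Market €767.40 > fair €757.2558: forward overpriced → cash-and-carry (buy spot, short the forward).
At maturity, profit = |F_mkt − F*| = |767.40 − 757.2558| = €10.14 per share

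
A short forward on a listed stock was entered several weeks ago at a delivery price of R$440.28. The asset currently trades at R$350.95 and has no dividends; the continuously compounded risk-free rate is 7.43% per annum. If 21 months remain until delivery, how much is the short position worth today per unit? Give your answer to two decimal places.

R$35.65

Current fair forward for the remaining 21 months: F = S·e^(r·T), r = 0.0743
F = 350.95 · e^(0.0743 × 21/12) = 350.95 × 1.138857 = 399.6819
Value of long forward = (F − K)·e^(−rT) = (399.6819 − 440.28) · e^(−0.0743·21/12)
= -40.5981 × 0.878073 = -35.65
Short position value = −(long value) = R$35.65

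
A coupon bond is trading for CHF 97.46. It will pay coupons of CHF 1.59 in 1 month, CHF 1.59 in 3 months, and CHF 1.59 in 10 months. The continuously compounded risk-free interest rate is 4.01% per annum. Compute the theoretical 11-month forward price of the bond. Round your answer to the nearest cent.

CHF 96.24

PV(coupons) I = 1.59·e^(−0.0401·1/12) + 1.59·e^(−0.0401·3/12) + 1.59·e^(−0.0401·10/12)
I = 1.5847 + 1.5741 + 1.5377 = 4.6965
F = (S − I)·e^(rT) = (97.46 − 4.6965) · e^(0.0401·11/12)
= 92.7635 · e^0.036758 = 92.7635 × 1.037442 = CHF 96.24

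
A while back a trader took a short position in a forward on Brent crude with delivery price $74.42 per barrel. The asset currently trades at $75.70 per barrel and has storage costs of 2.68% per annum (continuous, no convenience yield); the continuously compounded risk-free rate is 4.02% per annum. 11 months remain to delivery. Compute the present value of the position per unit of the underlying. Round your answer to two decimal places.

-$5.86 per barrel

Current fair forward for the remaining 11 months: F = S·e^((r + u)·T), (r + u) = 0.0402 + 0.0268 = 0.0670
F = 75.70 · e^(0.0670 × 11/12) = 75.70 × 1.063342 = 80.4950
Value of long forward = (F − K)·e^(−rT) = (80.4950 − 74.42) · e^(−0.0402·11/12)
= 6.0750 × 0.963821 = 5.86
Short position value = −(long value) = -$5.86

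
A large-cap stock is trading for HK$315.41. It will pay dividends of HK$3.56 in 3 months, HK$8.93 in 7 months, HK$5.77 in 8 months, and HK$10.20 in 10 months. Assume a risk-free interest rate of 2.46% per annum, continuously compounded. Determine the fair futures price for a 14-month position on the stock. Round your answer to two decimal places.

HK$295.77

PV(dividends) I = 3.56·e^(−0.0246·3/12) + 8.93·e^(−0.0246·7/12) + 5.77·e^(−0.0246·8/12) + 10.20·e^(−0.0246·10/12)
I = 3.5382 + 8.8028 + 5.6761 + 9.9930 = 28.0101
F = (S − I)·e^(rT) = (315.41 − 28.0101) · e^(0.0246·14/12)
= 287.3999 · e^0.028700 = 287.3999 × 1.029116 = HK$295.77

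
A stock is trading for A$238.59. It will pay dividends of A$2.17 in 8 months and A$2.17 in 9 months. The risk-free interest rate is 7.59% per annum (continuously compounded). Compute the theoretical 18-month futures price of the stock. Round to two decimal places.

PV(dividends) I = 2.17·e^(−0.0759·8/12) + 2.17·e^(−0.0759·9/12)
I = 2.0629 + 2.0499 = 4.1128
F = (S − I)·e^(rT) = (238.59 − 4.1128) · e^(0.0759·18/12)
= 234.4772 · e^0.113850 = 234.4772 × 1.120584 = A$262.75

A$262.75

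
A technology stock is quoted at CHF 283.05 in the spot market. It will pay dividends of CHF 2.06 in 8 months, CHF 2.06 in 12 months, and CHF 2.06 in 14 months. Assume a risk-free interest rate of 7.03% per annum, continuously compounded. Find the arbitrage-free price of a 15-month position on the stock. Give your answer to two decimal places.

PV(dividends) I = 2.06·e^(−0.0703·8/12) + 2.06·e^(−0.0703·12/12) + 2.06·e^(−0.0703·14/12)
I = 1.9657 + 1.9202 + 1.8978 = 5.7837
F = (S − I)·e^(rT) = (283.05 − 5.7837) · e^(0.0703·15/12)
= 277.2663 · e^0.087875 = 277.2663 × 1.091852 = CHF 302.73

CHF 302.73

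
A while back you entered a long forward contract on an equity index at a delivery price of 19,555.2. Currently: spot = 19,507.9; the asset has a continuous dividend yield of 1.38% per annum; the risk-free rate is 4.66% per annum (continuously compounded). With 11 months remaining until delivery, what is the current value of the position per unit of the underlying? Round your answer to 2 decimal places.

Current fair forward for the remaining 11 months: F = S·e^((r − q)·T), (r − q) = 0.0466 − 0.0138 = 0.0328
F = 19507.9 · e^(0.0328 × 11/12) = 19507.9 × 1.03052323 = 20103.3441
Value of long forward = (F − K)·e^(−rT) = (20103.3441 − 19555.2) · e^(−0.0466·11/12)
= 548.1441 × 0.95818284 = 525.22

525.22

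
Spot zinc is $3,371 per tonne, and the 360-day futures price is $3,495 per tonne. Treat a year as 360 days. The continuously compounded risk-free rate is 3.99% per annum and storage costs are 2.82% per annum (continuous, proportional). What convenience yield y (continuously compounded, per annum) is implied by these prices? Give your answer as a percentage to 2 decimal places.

F = S·e^((r+u−y)T) ⇒ (r+u−y) = ln(F/S)/T
ln(3495/3371) = 0.036124; /T ⇒ 0.036124
y = r + u − ln(F/S)/T = 0.0399 + 0.0282 − 0.036124 = 0.031976
y = 3.20%

3.20%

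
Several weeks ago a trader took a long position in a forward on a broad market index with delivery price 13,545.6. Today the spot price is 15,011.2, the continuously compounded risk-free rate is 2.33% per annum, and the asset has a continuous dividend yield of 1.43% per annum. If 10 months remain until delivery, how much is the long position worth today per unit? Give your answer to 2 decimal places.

Current fair forward for the remaining 10 months: F = S·e^((r − q)·T), (r − q) = 0.0233 − 0.0143 = 0.0090
F = 15011.2 · e^(0.0090 × 10/12) = 15011.2 × 1.00752820 = 15124.2073
Value of long forward = (F − K)·e^(−rT) = (15124.2073 − 13545.6) · e^(−0.0233·10/12)
= 1578.6073 × 0.98077062 = 1548.25

1548.25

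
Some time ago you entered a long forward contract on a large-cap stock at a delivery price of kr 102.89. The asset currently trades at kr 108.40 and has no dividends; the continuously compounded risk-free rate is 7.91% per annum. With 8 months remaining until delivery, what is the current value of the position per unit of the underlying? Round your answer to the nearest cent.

kr 10.80

Current fair forward for the remaining 8 months: F = S·e^(r·T), r = 0.0791
F = 108.40 · e^(0.0791 × 8/12) = 108.40 × 1.054149 = 114.2698
Value of long forward = (F − K)·e^(−rT) = (114.2698 − 102.89) · e^(−0.0791·8/12)
= 11.3798 × 0.948633 = 10.80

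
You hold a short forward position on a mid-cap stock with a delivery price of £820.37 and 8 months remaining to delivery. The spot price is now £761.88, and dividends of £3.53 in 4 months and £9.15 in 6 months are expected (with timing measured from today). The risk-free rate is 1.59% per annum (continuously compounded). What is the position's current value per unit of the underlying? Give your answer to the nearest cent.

PV(remaining dividends) I = 3.53·e^(−0.0159·4/12) + 9.15·e^(−0.0159·6/12) = 12.5889
Current forward F = (S − I)·e^(rT) = (761.88 − 12.5889)·e^(0.0159·8/12) = 749.2911 × 1.010656 = 757.2755
Value (long) = (F − K)·e^(−rT) = (757.2755 − 820.37) × 0.989456 = -62.4292
Short position value = −(long value) = £62.43

£62.43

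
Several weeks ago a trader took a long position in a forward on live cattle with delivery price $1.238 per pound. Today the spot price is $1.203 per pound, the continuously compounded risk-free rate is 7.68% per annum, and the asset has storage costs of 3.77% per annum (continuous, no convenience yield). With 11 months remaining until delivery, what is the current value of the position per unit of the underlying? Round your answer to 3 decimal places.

Current fair forward for the remaining 11 months: F = S·e^((r + u)·T), (r + u) = 0.0768 + 0.0377 = 0.1145
F = 1.203 · e^(0.1145 × 11/12) = 1.203 × 1.110664 = 1.3361
Value of long forward = (F − K)·e^(−rT) = (1.3361 − 1.238) · e^(−0.0768·11/12)
= 0.0981 × 0.932021 = 0.091

$0.091 per pound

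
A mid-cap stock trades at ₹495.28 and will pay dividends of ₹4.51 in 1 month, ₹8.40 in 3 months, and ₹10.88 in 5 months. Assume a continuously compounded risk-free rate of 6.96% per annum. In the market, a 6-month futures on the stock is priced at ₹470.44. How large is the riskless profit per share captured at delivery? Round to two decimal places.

₹18.25 per share

PV(dividends) I = 4.51·e^(−0.0696·1/12) + 8.40·e^(−0.0696·3/12) + 10.88·e^(−0.0696·5/12) = 23.3080
Fair futures F* = (S − I)·e^(rT) = (495.28 − 23.3080)·e^0.034800 = 471.9720 × 1.035413 = 488.6859
Market ₹470.44 < fair 488.6859: forward underpriced → reverse cash-and-carry (short the stock, invest proceeds at r, pay the dividends, go long the forward).
Profit at T = |F_mkt − F*| = |470.44 − 488.6859| = ₹18.25 per share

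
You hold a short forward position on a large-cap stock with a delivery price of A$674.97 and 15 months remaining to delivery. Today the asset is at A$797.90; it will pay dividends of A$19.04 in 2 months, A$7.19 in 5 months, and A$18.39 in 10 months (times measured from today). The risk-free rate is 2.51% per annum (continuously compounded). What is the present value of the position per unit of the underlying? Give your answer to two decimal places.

PV(remaining dividends) I = 19.04·e^(−0.0251·2/12) + 7.19·e^(−0.0251·5/12) + 18.39·e^(−0.0251·10/12) = 44.0850
Current forward F = (S − I)·e^(rT) = (797.90 − 44.0850)·e^(0.0251·15/12) = 753.8150 × 1.031872 = 777.8406
Value (long) = (F − K)·e^(−rT) = (777.8406 − 674.97) × 0.969112 = 99.6931
Short position value = −(long value) = -A$99.69

-A$99.69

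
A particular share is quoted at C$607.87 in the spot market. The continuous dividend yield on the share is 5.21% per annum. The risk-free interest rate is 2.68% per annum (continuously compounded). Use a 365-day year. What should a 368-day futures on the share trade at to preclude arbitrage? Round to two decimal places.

F = S·e^((r − q)T) = 607.87 · e^((0.0268 − 0.0521) × 368/365)
= 607.87 · e^-0.025508 = 607.87 × 0.974815
F = C$592.56

C$592.56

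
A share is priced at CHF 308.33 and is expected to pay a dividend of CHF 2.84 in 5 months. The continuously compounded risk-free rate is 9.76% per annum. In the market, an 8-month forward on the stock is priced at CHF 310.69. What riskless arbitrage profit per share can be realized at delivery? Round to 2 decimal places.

CHF 15.46 per share

PV(dividends) I = 2.84·e^(−0.0976·5/12) = 2.7268
Fair forward F* = (S − I)·e^(rT) = (308.33 − 2.7268)·e^0.065067 = 305.6032 × 1.067231 = 326.1492
Market CHF 310.69 < fair 326.1492: forward underpriced → reverse cash-and-carry (short the stock, invest proceeds at r, pay the dividends, go long the forward).
Profit at T = |F_mkt − F*| = |310.69 − 326.1492| = CHF 15.46 per share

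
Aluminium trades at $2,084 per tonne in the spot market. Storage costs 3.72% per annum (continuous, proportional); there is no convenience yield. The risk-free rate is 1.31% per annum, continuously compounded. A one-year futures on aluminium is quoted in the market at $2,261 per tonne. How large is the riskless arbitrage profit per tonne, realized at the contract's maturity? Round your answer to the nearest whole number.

$69 per tonne

Fair futures: F* = S·e^(carry·T), with carry = (r + u) = 0.0131 + 0.0372 = 0.0503
F* = 2084 · e^(0.0503 × 12/12) = 2084 · e^0.050300 = 2084 × 1.051587 = $2191.5073
Market $2261 > fair $2191.5073: forward overpriced → cash-and-carry (buy spot, short the forward).
At maturity, profit = |F_mkt − F*| = |2261 − 2191.5073| = $69 per tonne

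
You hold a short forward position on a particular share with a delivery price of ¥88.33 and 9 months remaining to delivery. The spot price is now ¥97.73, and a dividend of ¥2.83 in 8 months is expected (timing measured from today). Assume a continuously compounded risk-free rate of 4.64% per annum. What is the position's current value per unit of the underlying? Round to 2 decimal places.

PV(remaining dividends) I = 2.83·e^(−0.0464·8/12) = 2.7438
Current forward F = (S − I)·e^(rT) = (97.73 − 2.7438)·e^(0.0464·9/12) = 94.9862 × 1.035413 = 98.3499
Value (long) = (F − K)·e^(−rT) = (98.3499 − 88.33) × 0.965799 = 9.6772
Short position value = −(long value) = -¥9.68

-¥9.68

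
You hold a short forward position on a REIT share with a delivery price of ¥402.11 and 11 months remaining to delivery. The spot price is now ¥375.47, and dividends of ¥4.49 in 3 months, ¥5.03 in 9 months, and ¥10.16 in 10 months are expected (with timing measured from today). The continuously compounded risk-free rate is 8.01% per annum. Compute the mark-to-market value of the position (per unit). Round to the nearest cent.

¥16.81

PV(remaining dividends) I = 4.49·e^(−0.0801·3/12) + 5.03·e^(−0.0801·9/12) + 10.16·e^(−0.0801·10/12) = 18.6417
Current forward F = (S − I)·e^(rT) = (375.47 − 18.6417)·e^(0.0801·11/12) = 356.8283 × 1.076188 = 384.0143
Value (long) = (F − K)·e^(−rT) = (384.0143 − 402.11) × 0.929206 = -16.8146
Short position value = −(long value) = ¥16.81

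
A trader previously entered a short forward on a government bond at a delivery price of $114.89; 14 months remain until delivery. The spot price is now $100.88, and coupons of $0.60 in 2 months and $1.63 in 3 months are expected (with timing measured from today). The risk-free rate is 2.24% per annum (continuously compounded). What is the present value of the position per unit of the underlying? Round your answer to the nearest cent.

$13.27

PV(remaining coupons) I = 0.60·e^(−0.0224·2/12) + 1.63·e^(−0.0224·3/12) = 2.2187
Current forward F = (S − I)·e^(rT) = (100.88 − 2.2187)·e^(0.0224·14/12) = 98.6613 × 1.026478 = 101.2737
Value (long) = (F − K)·e^(−rT) = (101.2737 − 114.89) × 0.974205 = -13.2651
Short position value = −(long value) = $13.27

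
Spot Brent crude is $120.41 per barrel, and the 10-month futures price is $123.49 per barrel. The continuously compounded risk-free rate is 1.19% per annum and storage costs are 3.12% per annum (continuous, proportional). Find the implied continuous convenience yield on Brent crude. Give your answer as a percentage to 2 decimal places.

1.28%

F = S·e^((r+u−y)T) ⇒ (r+u−y) = ln(F/S)/T
ln(123.49/120.41) = 0.025258; /T ⇒ 0.030310
y = r + u − ln(F/S)/T = 0.0119 + 0.0312 − 0.030310 = 0.012790
y = 1.28%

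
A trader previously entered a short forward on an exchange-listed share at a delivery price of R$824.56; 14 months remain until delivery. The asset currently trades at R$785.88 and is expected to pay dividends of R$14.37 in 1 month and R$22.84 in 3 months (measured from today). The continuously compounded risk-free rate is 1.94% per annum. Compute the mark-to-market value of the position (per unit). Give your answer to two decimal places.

PV(remaining dividends) I = 14.37·e^(−0.0194·1/12) + 22.84·e^(−0.0194·3/12) = 37.0763
Current forward F = (S − I)·e^(rT) = (785.88 − 37.0763)·e^(0.0194·14/12) = 748.8037 × 1.022891 = 765.9446
Value (long) = (F − K)·e^(−rT) = (765.9446 − 824.56) × 0.977621 = -57.3036
Short position value = −(long value) = R$57.30

R$57.30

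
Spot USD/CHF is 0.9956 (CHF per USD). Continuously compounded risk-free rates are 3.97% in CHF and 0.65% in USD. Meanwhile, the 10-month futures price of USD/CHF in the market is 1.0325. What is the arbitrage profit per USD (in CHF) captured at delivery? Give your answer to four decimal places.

Fair futures: F* = S·e^(carry·T), with carry = (r_CHF − r_USD) = 0.0397 − 0.0065 = 0.0332
F* = 0.9956 · e^(0.0332 × 10/12) = 0.9956 · e^0.027667 = 0.9956 × 1.028053 = 1.0235
Market 1.0325 > fair 1.0235: forward overpriced → cash-and-carry (buy spot, short the forward).
At maturity, profit = |F_mkt − F*| = |1.0325 − 1.0235| = 0.0090 per USD (in CHF)

0.0090 per USD (in CHF)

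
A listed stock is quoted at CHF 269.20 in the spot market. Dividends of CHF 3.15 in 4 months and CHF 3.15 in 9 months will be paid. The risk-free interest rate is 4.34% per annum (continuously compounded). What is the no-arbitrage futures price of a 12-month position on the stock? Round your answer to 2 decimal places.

PV(dividends) I = 3.15·e^(−0.0434·4/12) + 3.15·e^(−0.0434·9/12)
I = 3.1048 + 3.0491 = 6.1539
F = (S − I)·e^(rT) = (269.20 − 6.1539) · e^(0.0434·12/12)
= 263.0461 · e^0.043400 = 263.0461 × 1.044356 = CHF 274.71

CHF 274.71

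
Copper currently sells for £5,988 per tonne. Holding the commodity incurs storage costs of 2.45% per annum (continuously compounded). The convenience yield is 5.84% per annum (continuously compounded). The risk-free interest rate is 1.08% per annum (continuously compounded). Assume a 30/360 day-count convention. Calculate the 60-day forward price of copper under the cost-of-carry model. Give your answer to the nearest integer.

Net carry = r + u − y = 0.0108 + 0.0245 − 0.0584 = -0.0231
F = S·e^((r+u−y)T) = 5988 · e^(-0.0231 × 60/360) = 5988 · e^-0.003850
= 5988 × 0.996157 = £5,965 per tonne

£5,965 per tonne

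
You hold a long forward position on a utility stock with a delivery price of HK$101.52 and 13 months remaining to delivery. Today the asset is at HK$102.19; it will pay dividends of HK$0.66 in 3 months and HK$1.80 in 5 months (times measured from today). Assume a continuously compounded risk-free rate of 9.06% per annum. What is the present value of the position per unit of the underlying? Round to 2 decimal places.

HK$7.78

PV(remaining dividends) I = 0.66·e^(−0.0906·3/12) + 1.80·e^(−0.0906·5/12) = 2.3785
Current forward F = (S − I)·e^(rT) = (102.19 − 2.3785)·e^(0.0906·13/12) = 99.8115 × 1.103128 = 110.1049
Value (long) = (F − K)·e^(−rT) = (110.1049 − 101.52) × 0.906513 = 7.7823
Value = HK$7.78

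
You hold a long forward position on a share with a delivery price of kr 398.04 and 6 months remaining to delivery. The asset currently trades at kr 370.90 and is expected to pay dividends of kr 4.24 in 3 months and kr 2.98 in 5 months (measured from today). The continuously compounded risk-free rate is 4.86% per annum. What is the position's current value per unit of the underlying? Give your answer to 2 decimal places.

-kr 24.69

PV(remaining dividends) I = 4.24·e^(−0.0486·3/12) + 2.98·e^(−0.0486·5/12) = 7.1091
Current forward F = (S − I)·e^(rT) = (370.90 − 7.1091)·e^(0.0486·6/12) = 363.7909 × 1.024598 = 372.7394
Value (long) = (F − K)·e^(−rT) = (372.7394 − 398.04) × 0.975993 = -24.6932
Value = -kr 24.69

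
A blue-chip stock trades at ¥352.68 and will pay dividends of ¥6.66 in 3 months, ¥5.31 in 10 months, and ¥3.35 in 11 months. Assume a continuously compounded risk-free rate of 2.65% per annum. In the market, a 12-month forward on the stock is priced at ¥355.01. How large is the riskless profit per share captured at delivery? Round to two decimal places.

PV(dividends) I = 6.66·e^(−0.0265·3/12) + 5.31·e^(−0.0265·10/12) + 3.35·e^(−0.0265·11/12) = 15.0796
Fair forward F* = (S − I)·e^(rT) = (352.68 − 15.0796)·e^0.026500 = 337.6004 × 1.026854 = 346.6663
Market ¥355.01 > fair 346.6663: forward overpriced → cash-and-carry (borrow at r, buy the stock and collect the dividends, short the forward).
Profit at T = |F_mkt − F*| = |355.01 − 346.6663| = ¥8.34 per share

¥8.34 per share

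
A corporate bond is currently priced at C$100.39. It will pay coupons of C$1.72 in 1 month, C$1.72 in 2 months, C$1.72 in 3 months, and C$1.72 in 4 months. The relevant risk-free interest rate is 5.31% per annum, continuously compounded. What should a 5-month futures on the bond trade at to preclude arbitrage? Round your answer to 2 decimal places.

PV(coupons) I = 1.72·e^(−0.0531·1/12) + 1.72·e^(−0.0531·2/12) + 1.72·e^(−0.0531·3/12) + 1.72·e^(−0.0531·4/12)
I = 1.7124 + 1.7048 + 1.6973 + 1.6898 = 6.8043
F = (S − I)·e^(rT) = (100.39 − 6.8043) · e^(0.0531·5/12)
= 93.5857 · e^0.022125 = 93.5857 × 1.022372 = C$95.68

C$95.68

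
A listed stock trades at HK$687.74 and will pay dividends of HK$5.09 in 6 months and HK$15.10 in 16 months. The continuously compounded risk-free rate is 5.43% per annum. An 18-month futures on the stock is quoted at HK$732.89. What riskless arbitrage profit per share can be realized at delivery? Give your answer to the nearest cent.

HK$7.40 per share

PV(dividends) I = 5.09·e^(−0.0543·6/12) + 15.10·e^(−0.0543·16/12) = 18.9991
Fair futures F* = (S − I)·e^(rT) = (687.74 − 18.9991)·e^0.081450 = 668.7409 × 1.084859 = 725.4896
Market HK$732.89 > fair 725.4896: forward overpriced → cash-and-carry (borrow at r, buy the stock and collect the dividends, short the forward).
Profit at T = |F_mkt − F*| = |732.89 − 725.4896| = HK$7.40 per share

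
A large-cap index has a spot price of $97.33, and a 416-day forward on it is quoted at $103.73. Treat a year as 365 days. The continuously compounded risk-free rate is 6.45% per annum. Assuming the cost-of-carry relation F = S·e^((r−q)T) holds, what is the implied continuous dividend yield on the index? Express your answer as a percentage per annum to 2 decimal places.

From F = S·e^((r−q)T): (r − q) = ln(F/S)/T
ln(103.73/97.33) = ln(1.065756) = 0.063684
(r − q) = 0.063684 / (416/365) = 0.055877
q = r − ln(F/S)/T = 0.0645 − 0.055877 = 0.008623
q = 0.86%

0.86%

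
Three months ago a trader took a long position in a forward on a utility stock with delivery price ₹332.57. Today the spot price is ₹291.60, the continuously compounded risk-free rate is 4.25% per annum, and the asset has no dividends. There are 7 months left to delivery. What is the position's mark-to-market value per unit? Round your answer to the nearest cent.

-₹32.83

Current fair forward for the remaining 7 months: F = S·e^(r·T), r = 0.0425
F = 291.60 · e^(0.0425 × 7/12) = 291.60 × 1.025102 = 298.9197
Value of long forward = (F − K)·e^(−rT) = (298.9197 − 332.57) · e^(−0.0425·7/12)
= -33.6503 × 0.975513 = -32.83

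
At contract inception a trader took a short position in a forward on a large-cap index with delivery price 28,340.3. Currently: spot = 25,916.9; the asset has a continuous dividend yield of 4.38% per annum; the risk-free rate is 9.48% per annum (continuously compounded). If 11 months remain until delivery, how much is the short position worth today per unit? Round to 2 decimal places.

1084.55

Current fair forward for the remaining 11 months: F = S·e^((r − q)·T), (r − q) = 0.0948 − 0.0438 = 0.0510
F = 25916.9 · e^(0.0510 × 11/12) = 25916.9 × 1.04786001 = 27157.2831
Value of long forward = (F − K)·e^(−rT) = (27157.2831 − 28340.3) · e^(−0.0948·11/12)
= -1183.0169 × 0.91676877 = -1084.55
Short position value = −(long value) = 1084.55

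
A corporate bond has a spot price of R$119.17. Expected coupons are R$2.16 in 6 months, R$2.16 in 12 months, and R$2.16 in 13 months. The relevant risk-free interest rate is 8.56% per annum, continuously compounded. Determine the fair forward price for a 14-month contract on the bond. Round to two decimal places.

R$125.03

PV(coupons) I = 2.16·e^(−0.0856·6/12) + 2.16·e^(−0.0856·12/12) + 2.16·e^(−0.0856·13/12)
I = 2.0695 + 1.9828 + 1.9687 = 6.0210
F = (S − I)·e^(rT) = (119.17 − 6.0210) · e^(0.0856·14/12)
= 113.1490 · e^0.099867 = 113.1490 × 1.105024 = R$125.03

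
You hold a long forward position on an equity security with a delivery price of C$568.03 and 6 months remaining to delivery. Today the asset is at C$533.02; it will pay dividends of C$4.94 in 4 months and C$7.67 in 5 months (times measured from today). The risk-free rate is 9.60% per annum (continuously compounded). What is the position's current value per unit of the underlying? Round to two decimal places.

-C$20.54

PV(remaining dividends) I = 4.94·e^(−0.0960·4/12) + 7.67·e^(−0.0960·5/12) = 12.1537
Current forward F = (S − I)·e^(rT) = (533.02 − 12.1537)·e^(0.0960·6/12) = 520.8663 × 1.049171 = 546.4778
Value (long) = (F − K)·e^(−rT) = (546.4778 − 568.03) × 0.953134 = -20.5421
Value = -C$20.54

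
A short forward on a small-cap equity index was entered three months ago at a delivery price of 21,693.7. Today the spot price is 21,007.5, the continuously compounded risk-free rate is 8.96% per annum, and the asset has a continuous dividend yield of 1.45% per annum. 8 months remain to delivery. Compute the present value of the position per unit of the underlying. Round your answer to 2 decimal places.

-369.60

Current fair forward for the remaining 8 months: F = S·e^((r − q)·T), (r − q) = 0.0896 − 0.0145 = 0.0751
F = 21007.5 · e^(0.0751 × 8/12) = 21007.5 × 1.05134118 = 22086.0498
Value of long forward = (F − K)·e^(−rT) = (22086.0498 − 21693.7) · e^(−0.0896·8/12)
= 392.3498 × 0.94201570 = 369.60
Short position value = −(long value) = -369.60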